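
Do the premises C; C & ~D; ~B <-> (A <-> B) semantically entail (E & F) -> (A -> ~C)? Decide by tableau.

Initial set: {T C; T (C & ~D); T (~B <-> (A <-> B)); F ((E & F) -> (A -> ~C))}.
T (C & ~D): α-rule — add T C, T ~D.
F ((E & F) -> (A -> ~C)): α-rule — add T (E & F), F (A -> ~C).
T (E & F): α-rule — add T E, T F.
F (A -> ~C): α-rule — add T A, F ~C.
T (~B <-> (A <-> B)): β-rule — branch into T ~B, T (A <-> B)  //  F ~B, F (A <-> B).
  branch 1 (add T ~B, T (A <-> B)):
    T (A <-> B): β-rule — branch into T A, T B  //  F A, F B.
      branch 1.1 (add T A, T B):
        × closes — contains both B and ~B.
      branch 1.2 (add F A, F B):
        × closes — contains both A and ~A.
  branch 2 (add F ~B, F (A <-> B)):
    F (A <-> B): β-rule — branch into T A, F B  //  F A, T B.
      branch 2.1 (add T A, F B):
        × closes — contains both B and ~B.
      branch 2.2 (add F A, T B):
        × closes — contains both A and ~A.
All 4 branches close.
Every branch closed, so the premises entail the conclusion.

Yes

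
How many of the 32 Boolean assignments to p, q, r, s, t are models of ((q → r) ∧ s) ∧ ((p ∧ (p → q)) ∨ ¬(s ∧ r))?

Initial set: {(((q → r) ∧ s) ∧ ((p ∧ (p → q)) ∨ ¬(s ∧ r)))}.
(((q → r) ∧ s) ∧ ((p ∧ (p → q)) ∨ ¬(s ∧ r))): α-rule — add ((q → r) ∧ s), ((p ∧ (p → q)) ∨ ¬(s ∧ r)).
((q → r) ∧ s): α-rule — add (q → r), s.
((p ∧ (p → q)) ∨ ¬(s ∧ r)): β-rule — branch into (p ∧ (p → q))  //  ¬(s ∧ r).
  branch 1 (add (p ∧ (p → q))):
    (p ∧ (p → q)): α-rule — add p, (p → q).
    (q → r): β-rule — branch into ¬q  //  r.
      branch 1.1 (add ¬q):
        (p → q): β-rule — branch into ¬p  //  q.
          branch 1.1.1 (add ¬p):
            × closes — contains both p and ¬p.
          branch 1.1.2 (add q):
            × closes — contains both q and ¬q.
      branch 1.2 (add r):
        (p → q): β-rule — branch into ¬p  //  q.
          branch 1.2.1 (add ¬p):
            × closes — contains both p and ¬p.
          branch 1.2.2 (add q):
            ○ open, literals {p=T, q=T, r=T, s=T}.
  branch 2 (add ¬(s ∧ r)):
    (q → r): β-rule — branch into ¬q  //  r.
      branch 2.1 (add ¬q):
        ¬(s ∧ r): β-rule — branch into ¬s  //  ¬r.
          branch 2.1.1 (add ¬s):
            × closes — contains both s and ¬s.
          branch 2.1.2 (add ¬r):
            ○ open, literals {q=F, r=F, s=T}.
      branch 2.2 (add r):
        ¬(s ∧ r): β-rule — branch into ¬s  //  ¬r.
          branch 2.2.1 (add ¬s):
            × closes — contains both s and ¬s.
          branch 2.2.2 (add ¬r):
            × closes — contains both r and ¬r.
6 branches closed, 2 open.
Each open branch fixes some atoms; the unmentioned ones are free. Counting distinct full assignments: branch {p=T, q=T, r=T, s=T} (t) contributes 2 new; branch {q=F, r=F, s=T} (p, t) contributes 4 new. Total: 6.

6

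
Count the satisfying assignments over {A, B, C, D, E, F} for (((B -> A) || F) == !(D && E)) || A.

Initial set: {((((B -> A) || F) == !(D && E)) || A)}.
((((B -> A) || F) == !(D && E)) || A): β-rule — branch into (((B -> A) || F) == !(D && E))  //  A.
  branch 1 (add (((B -> A) || F) == !(D && E))):
    (((B -> A) || F) == !(D && E)): β-rule — branch into ((B -> A) || F), !(D && E)  //  !((B -> A) || F), !!(D && E).
      branch 1.1 (add ((B -> A) || F), !(D && E)):
        ((B -> A) || F): β-rule — branch into (B -> A)  //  F.
          branch 1.1.1 (add (B -> A)):
            !(D && E): β-rule — branch into !D  //  !E.
              branch 1.1.1.1 (add !D):
                (B -> A): β-rule — branch into !B  //  A.
                  branch 1.1.1.1.1 (add !B):
                    ○ open, literals {B=false, D=false}.
                  branch 1.1.1.1.2 (add A):
                    ○ open, literals {A=true, D=false}.
              branch 1.1.1.2 (add !E):
                (B -> A): β-rule — branch into !B  //  A.
                  branch 1.1.1.2.1 (add !B):
                    ○ open, literals {B=false, E=false}.
                  branch 1.1.1.2.2 (add A):
                    ○ open, literals {A=true, E=false}.
          branch 1.1.2 (add F):
            !(D && E): β-rule — branch into !D  //  !E.
              branch 1.1.2.1 (add !D):
                ○ open, literals {D=false, F=true}.
              branch 1.1.2.2 (add !E):
                ○ open, literals {E=false, F=true}.
      branch 1.2 (add !((B -> A) || F), !!(D && E)):
        !((B -> A) || F): α-rule — add !(B -> A), !F.
        !!(D && E): α-rule — add D, E.
        !(B -> A): α-rule — add B, !A.
        ○ open, literals {A=false, B=true, D=true, E=true, F=false}.
  branch 2 (add A):
    ○ open, literals {A=true}.
0 branches closed, 8 open.
Each open branch fixes some atoms; the unmentioned ones are free. Counting distinct full assignments: branch {B=false, D=false} (A, C, E, F) contributes 16 new; branch {A=true, D=false} (B, C, E, F) contributes 8 new; branch {B=false, E=false} (A, C, D, F) contributes 8 new; branch {A=true, E=false} (B, C, D, F) contributes 4 new; branch {D=false, F=true} (A, B, C, E) contributes 4 new; branch {E=false, F=true} (A, B, C, D) contributes 2 new; branch {A=false, B=true, D=true, E=true, F=false} (C) contributes 2 new; branch {A=true} (B, C, D, E, F) contributes 8 new. Total: 52.

52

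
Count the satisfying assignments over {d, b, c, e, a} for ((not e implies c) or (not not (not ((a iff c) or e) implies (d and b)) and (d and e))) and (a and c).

Initial set: {T (((not e implies c) or (not not (not ((a iff c) or e) implies (d and b)) and (d and e))) and (a and c))}.
T (((not e implies c) or (not not (not ((a iff c) or e) implies (d and b)) and (d and e))) and (a and c)): α-rule — add T ((not e implies c) or (not not (not ((a iff c) or e) implies (d and b)) and (d and e))), T (a and c).
T (a and c): α-rule — add T a, T c.
T ((not e implies c) or (not not (not ((a iff c) or e) implies (d and b)) and (d and e))): β-rule — branch into T (not e implies c)  //  T (not not (not ((a iff c) or e) implies (d and b)) and (d and e)).
  branch 1 (add T (not e implies c)):
    T (not e implies c): β-rule — branch into F not e  //  T c.
      branch 1.1 (add F not e):
        ○ open, literals {a=true, c=true, e=true}.
      branch 1.2 (add T c):
        ○ open, literals {a=true, c=true}.
  branch 2 (add T (not not (not ((a iff c) or e) implies (d and b)) and (d and e))):
    T (not not (not ((a iff c) or e) implies (d and b)) and (d and e)): α-rule — add T not not (not ((a iff c) or e) implies (d and b)), T (d and e).
    T not not (not ((a iff c) or e) implies (d and b)): drop double negation, giving T (not ((a iff c) or e) implies (d and b)).
    T (d and e): α-rule — add T d, T e.
    T (not ((a iff c) or e) implies (d and b)): β-rule — branch into F not ((a iff c) or e)  //  T (d and b).
      branch 2.1 (add F not ((a iff c) or e)):
        F not ((a iff c) or e): β-rule — branch into T (a iff c)  //  T e.
          branch 2.1.1 (add T (a iff c)):
            T (a iff c): β-rule — branch into T a, T c  //  F a, F c.
              branch 2.1.1.1 (add T a, T c):
                ○ open, literals {a=true, c=true, d=true, e=true}.
              branch 2.1.1.2 (add F a, F c):
                × closes — contains both a and not a.
          branch 2.1.2 (add T e):
            ○ open, literals {a=true, c=true, d=true, e=true}.
      branch 2.2 (add T (d and b)):
        T (d and b): α-rule — add T d, T b.
        ○ open, literals {a=true, b=true, c=true, d=true, e=true}.
1 branch closed, 5 open.
Each open branch fixes some atoms; the unmentioned ones are free. Counting distinct full assignments: branch {a=true, c=true, e=true} (d, b) contributes 4 new; branch {a=true, c=true} (d, b, e) contributes 4 new; branch {a=true, c=true, d=true, e=true} (b) contributes 0 new; branch {a=true, c=true, d=true, e=true} (b) contributes 0 new; branch {a=true, b=true, c=true, d=true, e=true} (none free) contributes 0 new. Total: 8.

8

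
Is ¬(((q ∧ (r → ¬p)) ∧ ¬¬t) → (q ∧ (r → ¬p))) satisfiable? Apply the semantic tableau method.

Initial set: {¬(((q ∧ (r → ¬p)) ∧ ¬¬t) → (q ∧ (r → ¬p)))}.
¬(((q ∧ (r → ¬p)) ∧ ¬¬t) → (q ∧ (r → ¬p))): α-rule — add ((q ∧ (r → ¬p)) ∧ ¬¬t), ¬(q ∧ (r → ¬p)).
((q ∧ (r → ¬p)) ∧ ¬¬t): α-rule — add (q ∧ (r → ¬p)), ¬¬t.
(q ∧ (r → ¬p)): α-rule — add q, (r → ¬p).
¬¬t: drop double negation, giving t.
¬(q ∧ (r → ¬p)): β-rule — branch into ¬q  //  ¬(r → ¬p).
  branch 1 (add ¬q):
    × closes — contains both q and ¬q.
  branch 2 (add ¬(r → ¬p)):
    ¬(r → ¬p): α-rule — add r, ¬¬p.
    (r → ¬p): β-rule — branch into ¬r  //  ¬p.
      branch 2.1 (add ¬r):
        × closes — contains both r and ¬r.
      branch 2.2 (add ¬p):
        × closes — contains both p and ¬p.
All 3 branches close.
Every branch closed; the formula is unsatisfiable.

Unsatisfiable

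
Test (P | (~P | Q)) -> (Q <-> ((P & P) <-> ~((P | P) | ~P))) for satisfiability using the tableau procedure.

Satisfiable

Initial set: {((P | (~P | Q)) -> (Q <-> ((P & P) <-> ~((P | P) | ~P))))}.
((P | (~P | Q)) -> (Q <-> ((P & P) <-> ~((P | P) | ~P)))): β-rule — branch into ~(P | (~P | Q))  //  (Q <-> ((P & P) <-> ~((P | P) | ~P))).
  branch 1 (add ~(P | (~P | Q))):
    ~(P | (~P | Q)): α-rule — add ~P, ~(~P | Q).
    ~(~P | Q): α-rule — add ~~P, ~Q.
    × closes — contains both P and ~P.
  branch 2 (add (Q <-> ((P & P) <-> ~((P | P) | ~P)))):
    (Q <-> ((P & P) <-> ~((P | P) | ~P))): β-rule — branch into Q, ((P & P) <-> ~((P | P) | ~P))  //  ~Q, ~((P & P) <-> ~((P | P) | ~P)).
      branch 2.1 (add Q, ((P & P) <-> ~((P | P) | ~P))):
        ((P & P) <-> ~((P | P) | ~P)): β-rule — branch into (P & P), ~((P | P) | ~P)  //  ~(P & P), ~~((P | P) | ~P).
          branch 2.1.1 (add (P & P), ~((P | P) | ~P)):
            (P & P): α-rule — add P, P.
            ~((P | P) | ~P): α-rule — add ~(P | P), ~~P.
            ~(P | P): α-rule — add ~P, ~P.
            × closes — contains both P and ~P.
          branch 2.1.2 (add ~(P & P), ~~((P | P) | ~P)):
            ~(P & P): β-rule — branch into ~P  //  ~P.
              branch 2.1.2.1 (add ~P):
                ~~((P | P) | ~P): β-rule — branch into (P | P)  //  ~P.
                  branch 2.1.2.1.1 (add (P | P)):
                    (P | P): β-rule — branch into P  //  P.
                      branch 2.1.2.1.1.1 (add P):
                        × closes — contains both P and ~P.
                      branch 2.1.2.1.1.2 (add P):
                        × closes — contains both P and ~P.
                  branch 2.1.2.1.2 (add ~P):
                    ○ open, literals {P=false, Q=true}.
              branch 2.1.2.2 (add ~P):
                ~~((P | P) | ~P): β-rule — branch into (P | P)  //  ~P.
                  branch 2.1.2.2.1 (add (P | P)):
                    (P | P): β-rule — branch into P  //  P.
                      branch 2.1.2.2.1.1 (add P):
                        × closes — contains both P and ~P.
                      branch 2.1.2.2.1.2 (add P):
                        × closes — contains both P and ~P.
                  branch 2.1.2.2.2 (add ~P):
                    ○ open, literals {P=false, Q=true}.
      branch 2.2 (add ~Q, ~((P & P) <-> ~((P | P) | ~P))):
        ~((P & P) <-> ~((P | P) | ~P)): β-rule — branch into (P & P), ~~((P | P) | ~P)  //  ~(P & P), ~((P | P) | ~P).
          branch 2.2.1 (add (P & P), ~~((P | P) | ~P)):
            (P & P): α-rule — add P, P.
            ~~((P | P) | ~P): β-rule — branch into (P | P)  //  ~P.
              branch 2.2.1.1 (add (P | P)):
                (P | P): β-rule — branch into P  //  P.
                  branch 2.2.1.1.1 (add P):
                    ○ open, literals {P=true, Q=false}.
                  branch 2.2.1.1.2 (add P):
                    ○ open, literals {P=true, Q=false}.
              branch 2.2.1.2 (add ~P):
                × closes — contains both P and ~P.
          branch 2.2.2 (add ~(P & P), ~((P | P) | ~P)):
            ~((P | P) | ~P): α-rule — add ~(P | P), ~~P.
            ~(P | P): α-rule — add ~P, ~P.
            × closes — contains both P and ~P.
8 branches closed, 4 open.
An open branch gives a satisfying assignment: P=false, Q=true.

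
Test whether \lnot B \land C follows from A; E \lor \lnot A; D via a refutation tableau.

No

Initial set: {T A; T (E \lor \lnot A); T D; F (\lnot B \land C)}.
T (E \lor \lnot A): β-rule — branch into T E  //  T \lnot A.
  branch 1 (add T E):
    F (\lnot B \land C): β-rule — branch into F \lnot B  //  F C.
      branch 1.1 (add F \lnot B):
        ○ open, literals {A=T, B=T, D=T, E=T}.
      branch 1.2 (add F C):
        ○ open, literals {A=T, C=F, D=T, E=T}.
  branch 2 (add T \lnot A):
    × closes — contains both A and \lnot A.
1 branch closed, 2 open.
An open branch gives a countermodel: A=T, B=T, D=T, E=T (unmentioned atoms arbitrary); the premises hold there but the conclusion fails.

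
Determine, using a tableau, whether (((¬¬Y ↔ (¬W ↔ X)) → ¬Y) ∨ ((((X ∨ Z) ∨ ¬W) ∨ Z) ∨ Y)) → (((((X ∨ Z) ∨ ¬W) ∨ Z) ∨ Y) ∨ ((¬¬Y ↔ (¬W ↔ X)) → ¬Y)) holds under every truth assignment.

Valid

Assume the negation and expand:
Initial set: {¬((((¬¬Y ↔ (¬W ↔ X)) → ¬Y) ∨ ((((X ∨ Z) ∨ ¬W) ∨ Z) ∨ Y)) → (((((X ∨ Z) ∨ ¬W) ∨ Z) ∨ Y) ∨ ((¬¬Y ↔ (¬W ↔ X)) → ¬Y)))}.
¬((((¬¬Y ↔ (¬W ↔ X)) → ¬Y) ∨ ((((X ∨ Z) ∨ ¬W) ∨ Z) ∨ Y)) → (((((X ∨ Z) ∨ ¬W) ∨ Z) ∨ Y) ∨ ((¬¬Y ↔ (¬W ↔ X)) → ¬Y))): α-rule — add (((¬¬Y ↔ (¬W ↔ X)) → ¬Y) ∨ ((((X ∨ Z) ∨ ¬W) ∨ Z) ∨ Y)), ¬(((((X ∨ Z) ∨ ¬W) ∨ Z) ∨ Y) ∨ ((¬¬Y ↔ (¬W ↔ X)) → ¬Y)).
¬(((((X ∨ Z) ∨ ¬W) ∨ Z) ∨ Y) ∨ ((¬¬Y ↔ (¬W ↔ X)) → ¬Y)): α-rule — add ¬((((X ∨ Z) ∨ ¬W) ∨ Z) ∨ Y), ¬((¬¬Y ↔ (¬W ↔ X)) → ¬Y).
¬((((X ∨ Z) ∨ ¬W) ∨ Z) ∨ Y): α-rule — add ¬(((X ∨ Z) ∨ ¬W) ∨ Z), ¬Y.
¬((¬¬Y ↔ (¬W ↔ X)) → ¬Y): α-rule — add (¬¬Y ↔ (¬W ↔ X)), ¬¬Y.
× closes — contains both Y and ¬Y.
All 1 branch closes.
Every branch closed, so the negation is unsatisfiable and the formula is valid.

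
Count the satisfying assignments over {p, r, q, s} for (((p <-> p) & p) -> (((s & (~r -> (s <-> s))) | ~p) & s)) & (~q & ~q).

6

Initial set: {((((p <-> p) & p) -> (((s & (~r -> (s <-> s))) | ~p) & s)) & (~q & ~q))}.
((((p <-> p) & p) -> (((s & (~r -> (s <-> s))) | ~p) & s)) & (~q & ~q)): α-rule — add (((p <-> p) & p) -> (((s & (~r -> (s <-> s))) | ~p) & s)), (~q & ~q).
(~q & ~q): α-rule — add ~q, ~q.
(((p <-> p) & p) -> (((s & (~r -> (s <-> s))) | ~p) & s)): β-rule — branch into ~((p <-> p) & p)  //  (((s & (~r -> (s <-> s))) | ~p) & s).
  branch 1 (add ~((p <-> p) & p)):
    ~((p <-> p) & p): β-rule — branch into ~(p <-> p)  //  ~p.
      branch 1.1 (add ~(p <-> p)):
        ~(p <-> p): β-rule — branch into p, ~p  //  ~p, p.
          branch 1.1.1 (add p, ~p):
            × closes — contains both p and ~p.
          branch 1.1.2 (add ~p, p):
            × closes — contains both p and ~p.
      branch 1.2 (add ~p):
        ○ open, literals {p=F, q=F}.
  branch 2 (add (((s & (~r -> (s <-> s))) | ~p) & s)):
    (((s & (~r -> (s <-> s))) | ~p) & s): α-rule — add ((s & (~r -> (s <-> s))) | ~p), s.
    ((s & (~r -> (s <-> s))) | ~p): β-rule — branch into (s & (~r -> (s <-> s)))  //  ~p.
      branch 2.1 (add (s & (~r -> (s <-> s)))):
        (s & (~r -> (s <-> s))): α-rule — add s, (~r -> (s <-> s)).
        (~r -> (s <-> s)): β-rule — branch into ~~r  //  (s <-> s).
          branch 2.1.1 (add ~~r):
            ○ open, literals {q=F, r=T, s=T}.
          branch 2.1.2 (add (s <-> s)):
            (s <-> s): β-rule — branch into s, s  //  ~s, ~s.
              branch 2.1.2.1 (add s, s):
                ○ open, literals {q=F, s=T}.
              branch 2.1.2.2 (add ~s, ~s):
                × closes — contains both s and ~s.
      branch 2.2 (add ~p):
        ○ open, literals {p=F, q=F, s=T}.
3 branches closed, 4 open.
Each open branch fixes some atoms; the unmentioned ones are free. Counting distinct full assignments: branch {p=F, q=F} (r, s) contributes 4 new; branch {q=F, r=T, s=T} (p) contributes 1 new; branch {q=F, s=T} (p, r) contributes 1 new; branch {p=F, q=F, s=T} (r) contributes 0 new. Total: 6.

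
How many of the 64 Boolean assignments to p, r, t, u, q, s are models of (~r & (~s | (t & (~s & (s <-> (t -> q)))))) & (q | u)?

12

Initial set: {((~r & (~s | (t & (~s & (s <-> (t -> q)))))) & (q | u))}.
((~r & (~s | (t & (~s & (s <-> (t -> q)))))) & (q | u)): α-rule — add (~r & (~s | (t & (~s & (s <-> (t -> q)))))), (q | u).
(~r & (~s | (t & (~s & (s <-> (t -> q)))))): α-rule — add ~r, (~s | (t & (~s & (s <-> (t -> q))))).
(q | u): β-rule — branch into q  //  u.
  branch 1 (add q):
    (~s | (t & (~s & (s <-> (t -> q))))): β-rule — branch into ~s  //  (t & (~s & (s <-> (t -> q)))).
      branch 1.1 (add ~s):
        ○ open, literals {q=T, r=F, s=F}.
      branch 1.2 (add (t & (~s & (s <-> (t -> q))))):
        (t & (~s & (s <-> (t -> q)))): α-rule — add t, (~s & (s <-> (t -> q))).
        (~s & (s <-> (t -> q))): α-rule — add ~s, (s <-> (t -> q)).
        (s <-> (t -> q)): β-rule — branch into s, (t -> q)  //  ~s, ~(t -> q).
          branch 1.2.1 (add s, (t -> q)):
            × closes — contains both s and ~s.
          branch 1.2.2 (add ~s, ~(t -> q)):
            ~(t -> q): α-rule — add t, ~q.
            × closes — contains both q and ~q.
  branch 2 (add u):
    (~s | (t & (~s & (s <-> (t -> q))))): β-rule — branch into ~s  //  (t & (~s & (s <-> (t -> q)))).
      branch 2.1 (add ~s):
        ○ open, literals {r=F, s=F, u=T}.
      branch 2.2 (add (t & (~s & (s <-> (t -> q))))):
        (t & (~s & (s <-> (t -> q)))): α-rule — add t, (~s & (s <-> (t -> q))).
        (~s & (s <-> (t -> q))): α-rule — add ~s, (s <-> (t -> q)).
        (s <-> (t -> q)): β-rule — branch into s, (t -> q)  //  ~s, ~(t -> q).
          branch 2.2.1 (add s, (t -> q)):
            × closes — contains both s and ~s.
          branch 2.2.2 (add ~s, ~(t -> q)):
            ~(t -> q): α-rule — add t, ~q.
            ○ open, literals {q=F, r=F, s=F, t=T, u=T}.
3 branches closed, 3 open.
Each open branch fixes some atoms; the unmentioned ones are free. Counting distinct full assignments: branch {q=T, r=F, s=F} (p, t, u) contributes 8 new; branch {r=F, s=F, u=T} (p, t, q) contributes 4 new; branch {q=F, r=F, s=F, t=T, u=T} (p) contributes 0 new. Total: 12.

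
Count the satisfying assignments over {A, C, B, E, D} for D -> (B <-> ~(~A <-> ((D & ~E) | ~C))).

Initial set: {(D -> (B <-> ~(~A <-> ((D & ~E) | ~C))))}.
(D -> (B <-> ~(~A <-> ((D & ~E) | ~C)))): β-rule — branch into ~D  //  (B <-> ~(~A <-> ((D & ~E) | ~C))).
  branch 1 (add ~D):
    ○ open, literals {D=false}.
  branch 2 (add (B <-> ~(~A <-> ((D & ~E) | ~C)))):
    (B <-> ~(~A <-> ((D & ~E) | ~C))): β-rule — branch into B, ~(~A <-> ((D & ~E) | ~C))  //  ~B, ~~(~A <-> ((D & ~E) | ~C)).
      branch 2.1 (add B, ~(~A <-> ((D & ~E) | ~C))):
        ~(~A <-> ((D & ~E) | ~C)): β-rule — branch into ~A, ~((D & ~E) | ~C)  //  ~~A, ((D & ~E) | ~C).
          branch 2.1.1 (add ~A, ~((D & ~E) | ~C)):
            ~((D & ~E) | ~C): α-rule — add ~(D & ~E), ~~C.
            ~(D & ~E): β-rule — branch into ~D  //  ~~E.
              branch 2.1.1.1 (add ~D):
                ○ open, literals {A=false, B=true, C=true, D=false}.
              branch 2.1.1.2 (add ~~E):
                ○ open, literals {A=false, B=true, C=true, E=true}.
          branch 2.1.2 (add ~~A, ((D & ~E) | ~C)):
            ((D & ~E) | ~C): β-rule — branch into (D & ~E)  //  ~C.
              branch 2.1.2.1 (add (D & ~E)):
                (D & ~E): α-rule — add D, ~E.
                ○ open, literals {A=true, B=true, D=true, E=false}.
              branch 2.1.2.2 (add ~C):
                ○ open, literals {A=true, B=true, C=false}.
      branch 2.2 (add ~B, ~~(~A <-> ((D & ~E) | ~C))):
        ~~(~A <-> ((D & ~E) | ~C)): β-rule — branch into ~A, ((D & ~E) | ~C)  //  ~~A, ~((D & ~E) | ~C).
          branch 2.2.1 (add ~A, ((D & ~E) | ~C)):
            ((D & ~E) | ~C): β-rule — branch into (D & ~E)  //  ~C.
              branch 2.2.1.1 (add (D & ~E)):
                (D & ~E): α-rule — add D, ~E.
                ○ open, literals {A=false, B=false, D=true, E=false}.
              branch 2.2.1.2 (add ~C):
                ○ open, literals {A=false, B=false, C=false}.
          branch 2.2.2 (add ~~A, ~((D & ~E) | ~C)):
            ~((D & ~E) | ~C): α-rule — add ~(D & ~E), ~~C.
            ~(D & ~E): β-rule — branch into ~D  //  ~~E.
              branch 2.2.2.1 (add ~D):
                ○ open, literals {A=true, B=false, C=true, D=false}.
              branch 2.2.2.2 (add ~~E):
                ○ open, literals {A=true, B=false, C=true, E=true}.
0 branches closed, 9 open.
Each open branch fixes some atoms; the unmentioned ones are free. Counting distinct full assignments: branch {D=false} (A, C, B, E) contributes 16 new; branch {A=false, B=true, C=true, D=false} (E) contributes 0 new; branch {A=false, B=true, C=true, E=true} (D) contributes 1 new; branch {A=true, B=true, D=true, E=false} (C) contributes 2 new; branch {A=true, B=true, C=false} (E, D) contributes 1 new; branch {A=false, B=false, D=true, E=false} (C) contributes 2 new; branch {A=false, B=false, C=false} (E, D) contributes 1 new; branch {A=true, B=false, C=true, D=false} (E) contributes 0 new; branch {A=true, B=false, C=true, E=true} (D) contributes 1 new. Total: 24.

24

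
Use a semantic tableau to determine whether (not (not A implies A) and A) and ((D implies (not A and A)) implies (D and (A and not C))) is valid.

Not valid

Assume the negation and expand:
Initial set: {F ((not (not A implies A) and A) and ((D implies (not A and A)) implies (D and (A and not C))))}.
F ((not (not A implies A) and A) and ((D implies (not A and A)) implies (D and (A and not C)))): β-rule — branch into F (not (not A implies A) and A)  //  F ((D implies (not A and A)) implies (D and (A and not C))).
  branch 1 (add F (not (not A implies A) and A)):
    F (not (not A implies A) and A): β-rule — branch into F not (not A implies A)  //  F A.
      branch 1.1 (add F not (not A implies A)):
        F not (not A implies A): β-rule — branch into F not A  //  T A.
          branch 1.1.1 (add F not A):
            ○ open, literals {A=T}.
          branch 1.1.2 (add T A):
            ○ open, literals {A=T}.
      branch 1.2 (add F A):
        ○ open, literals {A=F}.
  branch 2 (add F ((D implies (not A and A)) implies (D and (A and not C)))):
    F ((D implies (not A and A)) implies (D and (A and not C))): α-rule — add T (D implies (not A and A)), F (D and (A and not C)).
    T (D implies (not A and A)): β-rule — branch into F D  //  T (not A and A).
      branch 2.1 (add F D):
        F (D and (A and not C)): β-rule — branch into F D  //  F (A and not C).
          branch 2.1.1 (add F D):
            ○ open, literals {D=F}.
          branch 2.1.2 (add F (A and not C)):
            F (A and not C): β-rule — branch into F A  //  F not C.
              branch 2.1.2.1 (add F A):
                ○ open, literals {A=F, D=F}.
              branch 2.1.2.2 (add F not C):
                ○ open, literals {C=T, D=F}.
      branch 2.2 (add T (not A and A)):
        T (not A and A): α-rule — add T not A, T A.
        × closes — contains both A and not A.
1 branch closed, 6 open.
An open branch gives a countermodel: A=T (unmentioned atoms arbitrary); under it the original formula is false.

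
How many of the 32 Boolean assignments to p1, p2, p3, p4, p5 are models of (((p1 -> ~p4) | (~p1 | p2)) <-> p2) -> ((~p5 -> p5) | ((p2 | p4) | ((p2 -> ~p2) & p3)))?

32

Initial set: {((((p1 -> ~p4) | (~p1 | p2)) <-> p2) -> ((~p5 -> p5) | ((p2 | p4) | ((p2 -> ~p2) & p3))))}.
((((p1 -> ~p4) | (~p1 | p2)) <-> p2) -> ((~p5 -> p5) | ((p2 | p4) | ((p2 -> ~p2) & p3)))): β-rule — branch into ~(((p1 -> ~p4) | (~p1 | p2)) <-> p2)  //  ((~p5 -> p5) | ((p2 | p4) | ((p2 -> ~p2) & p3))).
  branch 1 (add ~(((p1 -> ~p4) | (~p1 | p2)) <-> p2)):
    ~(((p1 -> ~p4) | (~p1 | p2)) <-> p2): β-rule — branch into ((p1 -> ~p4) | (~p1 | p2)), ~p2  //  ~((p1 -> ~p4) | (~p1 | p2)), p2.
      branch 1.1 (add ((p1 -> ~p4) | (~p1 | p2)), ~p2):
        ((p1 -> ~p4) | (~p1 | p2)): β-rule — branch into (p1 -> ~p4)  //  (~p1 | p2).
          branch 1.1.1 (add (p1 -> ~p4)):
            (p1 -> ~p4): β-rule — branch into ~p1  //  ~p4.
              branch 1.1.1.1 (add ~p1):
                ○ open, literals {p1=F, p2=F}.
              branch 1.1.1.2 (add ~p4):
                ○ open, literals {p2=F, p4=F}.
          branch 1.1.2 (add (~p1 | p2)):
            (~p1 | p2): β-rule — branch into ~p1  //  p2.
              branch 1.1.2.1 (add ~p1):
                ○ open, literals {p1=F, p2=F}.
              branch 1.1.2.2 (add p2):
                × closes — contains both p2 and ~p2.
      branch 1.2 (add ~((p1 -> ~p4) | (~p1 | p2)), p2):
        ~((p1 -> ~p4) | (~p1 | p2)): α-rule — add ~(p1 -> ~p4), ~(~p1 | p2).
        ~(p1 -> ~p4): α-rule — add p1, ~~p4.
        ~(~p1 | p2): α-rule — add ~~p1, ~p2.
        × closes — contains both p2 and ~p2.
  branch 2 (add ((~p5 -> p5) | ((p2 | p4) | ((p2 -> ~p2) & p3)))):
    ((~p5 -> p5) | ((p2 | p4) | ((p2 -> ~p2) & p3))): β-rule — branch into (~p5 -> p5)  //  ((p2 | p4) | ((p2 -> ~p2) & p3)).
      branch 2.1 (add (~p5 -> p5)):
        (~p5 -> p5): β-rule — branch into ~~p5  //  p5.
          branch 2.1.1 (add ~~p5):
            ○ open, literals {p5=T}.
          branch 2.1.2 (add p5):
            ○ open, literals {p5=T}.
      branch 2.2 (add ((p2 | p4) | ((p2 -> ~p2) & p3))):
        ((p2 | p4) | ((p2 -> ~p2) & p3)): β-rule — branch into (p2 | p4)  //  ((p2 -> ~p2) & p3).
          branch 2.2.1 (add (p2 | p4)):
            (p2 | p4): β-rule — branch into p2  //  p4.
              branch 2.2.1.1 (add p2):
                ○ open, literals {p2=T}.
              branch 2.2.1.2 (add p4):
                ○ open, literals {p4=T}.
          branch 2.2.2 (add ((p2 -> ~p2) & p3)):
            ((p2 -> ~p2) & p3): α-rule — add (p2 -> ~p2), p3.
            (p2 -> ~p2): β-rule — branch into ~p2  //  ~p2.
              branch 2.2.2.1 (add ~p2):
                ○ open, literals {p2=F, p3=T}.
              branch 2.2.2.2 (add ~p2):
                ○ open, literals {p2=F, p3=T}.
2 branches closed, 9 open.
Each open branch fixes some atoms; the unmentioned ones are free. Counting distinct full assignments: branch {p1=F, p2=F} (p3, p4, p5) contributes 8 new; branch {p2=F, p4=F} (p1, p3, p5) contributes 4 new; branch {p1=F, p2=F} (p3, p4, p5) contributes 0 new; branch {p5=T} (p1, p2, p3, p4) contributes 10 new; branch {p5=T} (p1, p2, p3, p4) contributes 0 new; branch {p2=T} (p1, p3, p4, p5) contributes 8 new; branch {p4=T} (p1, p2, p3, p5) contributes 2 new; branch {p2=F, p3=T} (p1, p4, p5) contributes 0 new; branch {p2=F, p3=T} (p1, p4, p5) contributes 0 new. Total: 32.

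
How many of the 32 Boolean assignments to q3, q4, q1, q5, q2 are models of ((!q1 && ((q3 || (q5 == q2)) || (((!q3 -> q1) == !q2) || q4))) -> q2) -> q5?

20

Initial set: {(((!q1 && ((q3 || (q5 == q2)) || (((!q3 -> q1) == !q2) || q4))) -> q2) -> q5)}.
(((!q1 && ((q3 || (q5 == q2)) || (((!q3 -> q1) == !q2) || q4))) -> q2) -> q5): β-rule — branch into !((!q1 && ((q3 || (q5 == q2)) || (((!q3 -> q1) == !q2) || q4))) -> q2)  //  q5.
  branch 1 (add !((!q1 && ((q3 || (q5 == q2)) || (((!q3 -> q1) == !q2) || q4))) -> q2)):
    !((!q1 && ((q3 || (q5 == q2)) || (((!q3 -> q1) == !q2) || q4))) -> q2): α-rule — add (!q1 && ((q3 || (q5 == q2)) || (((!q3 -> q1) == !q2) || q4))), !q2.
    (!q1 && ((q3 || (q5 == q2)) || (((!q3 -> q1) == !q2) || q4))): α-rule — add !q1, ((q3 || (q5 == q2)) || (((!q3 -> q1) == !q2) || q4)).
    ((q3 || (q5 == q2)) || (((!q3 -> q1) == !q2) || q4)): β-rule — branch into (q3 || (q5 == q2))  //  (((!q3 -> q1) == !q2) || q4).
      branch 1.1 (add (q3 || (q5 == q2))):
        (q3 || (q5 == q2)): β-rule — branch into q3  //  (q5 == q2).
          branch 1.1.1 (add q3):
            ○ open, literals {q1=0, q2=0, q3=1}.
          branch 1.1.2 (add (q5 == q2)):
            (q5 == q2): β-rule — branch into q5, q2  //  !q5, !q2.
              branch 1.1.2.1 (add q5, q2):
                × closes — contains both q2 and !q2.
              branch 1.1.2.2 (add !q5, !q2):
                ○ open, literals {q1=0, q2=0, q5=0}.
      branch 1.2 (add (((!q3 -> q1) == !q2) || q4)):
        (((!q3 -> q1) == !q2) || q4): β-rule — branch into ((!q3 -> q1) == !q2)  //  q4.
          branch 1.2.1 (add ((!q3 -> q1) == !q2)):
            ((!q3 -> q1) == !q2): β-rule — branch into (!q3 -> q1), !q2  //  !(!q3 -> q1), !!q2.
              branch 1.2.1.1 (add (!q3 -> q1), !q2):
                (!q3 -> q1): β-rule — branch into !!q3  //  q1.
                  branch 1.2.1.1.1 (add !!q3):
                    ○ open, literals {q1=0, q2=0, q3=1}.
                  branch 1.2.1.1.2 (add q1):
                    × closes — contains both q1 and !q1.
              branch 1.2.1.2 (add !(!q3 -> q1), !!q2):
                × closes — contains both q2 and !q2.
          branch 1.2.2 (add q4):
            ○ open, literals {q1=0, q2=0, q4=1}.
  branch 2 (add q5):
    ○ open, literals {q5=1}.
3 branches closed, 5 open.
Each open branch fixes some atoms; the unmentioned ones are free. Counting distinct full assignments: branch {q1=0, q2=0, q3=1} (q4, q5) contributes 4 new; branch {q1=0, q2=0, q5=0} (q3, q4) contributes 2 new; branch {q1=0, q2=0, q3=1} (q4, q5) contributes 0 new; branch {q1=0, q2=0, q4=1} (q3, q5) contributes 1 new; branch {q5=1} (q3, q4, q1, q2) contributes 13 new. Total: 20.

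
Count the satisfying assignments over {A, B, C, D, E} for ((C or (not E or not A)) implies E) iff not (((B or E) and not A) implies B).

Initial set: {T (((C or (not E or not A)) implies E) iff not (((B or E) and not A) implies B))}.
T (((C or (not E or not A)) implies E) iff not (((B or E) and not A) implies B)): β-rule — branch into T ((C or (not E or not A)) implies E), T not (((B or E) and not A) implies B)  //  F ((C or (not E or not A)) implies E), F not (((B or E) and not A) implies B).
  branch 1 (add T ((C or (not E or not A)) implies E), T not (((B or E) and not A) implies B)):
    T not (((B or E) and not A) implies B): α-rule — add T ((B or E) and not A), F B.
    T ((B or E) and not A): α-rule — add T (B or E), T not A.
    T ((C or (not E or not A)) implies E): β-rule — branch into F (C or (not E or not A))  //  T E.
      branch 1.1 (add F (C or (not E or not A))):
        F (C or (not E or not A)): α-rule — add F C, F (not E or not A).
        F (not E or not A): α-rule — add F not E, F not A.
        × closes — contains both A and not A.
      branch 1.2 (add T E):
        T (B or E): β-rule — branch into T B  //  T E.
          branch 1.2.1 (add T B):
            × closes — contains both B and not B.
          branch 1.2.2 (add T E):
            ○ open, literals {A=0, B=0, E=1}.
  branch 2 (add F ((C or (not E or not A)) implies E), F not (((B or E) and not A) implies B)):
    F ((C or (not E or not A)) implies E): α-rule — add T (C or (not E or not A)), F E.
    F not (((B or E) and not A) implies B): β-rule — branch into F ((B or E) and not A)  //  T B.
      branch 2.1 (add F ((B or E) and not A)):
        T (C or (not E or not A)): β-rule — branch into T C  //  T (not E or not A).
          branch 2.1.1 (add T C):
            F ((B or E) and not A): β-rule — branch into F (B or E)  //  F not A.
              branch 2.1.1.1 (add F (B or E)):
                F (B or E): α-rule — add F B, F E.
                ○ open, literals {B=0, C=1, E=0}.
              branch 2.1.1.2 (add F not A):
                ○ open, literals {A=1, C=1, E=0}.
          branch 2.1.2 (add T (not E or not A)):
            F ((B or E) and not A): β-rule — branch into F (B or E)  //  F not A.
              branch 2.1.2.1 (add F (B or E)):
                F (B or E): α-rule — add F B, F E.
                T (not E or not A): β-rule — branch into T not E  //  T not A.
                  branch 2.1.2.1.1 (add T not E):
                    ○ open, literals {B=0, E=0}.
                  branch 2.1.2.1.2 (add T not A):
                    ○ open, literals {A=0, B=0, E=0}.
              branch 2.1.2.2 (add F not A):
                T (not E or not A): β-rule — branch into T not E  //  T not A.
                  branch 2.1.2.2.1 (add T not E):
                    ○ open, literals {A=1, E=0}.
                  branch 2.1.2.2.2 (add T not A):
                    × closes — contains both A and not A.
      branch 2.2 (add T B):
        T (C or (not E or not A)): β-rule — branch into T C  //  T (not E or not A).
          branch 2.2.1 (add T C):
            ○ open, literals {B=1, C=1, E=0}.
          branch 2.2.2 (add T (not E or not A)):
            T (not E or not A): β-rule — branch into T not E  //  T not A.
              branch 2.2.2.1 (add T not E):
                ○ open, literals {B=1, E=0}.
              branch 2.2.2.2 (add T not A):
                ○ open, literals {A=0, B=1, E=0}.
3 branches closed, 9 open.
Each open branch fixes some atoms; the unmentioned ones are free. Counting distinct full assignments: branch {A=0, B=0, E=1} (C, D) contributes 4 new; branch {B=0, C=1, E=0} (A, D) contributes 4 new; branch {A=1, C=1, E=0} (B, D) contributes 2 new; branch {B=0, E=0} (A, C, D) contributes 4 new; branch {A=0, B=0, E=0} (C, D) contributes 0 new; branch {A=1, E=0} (B, C, D) contributes 2 new; branch {B=1, C=1, E=0} (A, D) contributes 2 new; branch {B=1, E=0} (A, C, D) contributes 2 new; branch {A=0, B=1, E=0} (C, D) contributes 0 new. Total: 20.

20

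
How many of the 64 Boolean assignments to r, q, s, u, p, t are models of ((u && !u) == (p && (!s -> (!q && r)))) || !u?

Initial set: {T (((u && !u) == (p && (!s -> (!q && r)))) || !u)}.
T (((u && !u) == (p && (!s -> (!q && r)))) || !u): β-rule — branch into T ((u && !u) == (p && (!s -> (!q && r))))  //  T !u.
  branch 1 (add T ((u && !u) == (p && (!s -> (!q && r))))):
    T ((u && !u) == (p && (!s -> (!q && r)))): β-rule — branch into T (u && !u), T (p && (!s -> (!q && r)))  //  F (u && !u), F (p && (!s -> (!q && r))).
      branch 1.1 (add T (u && !u), T (p && (!s -> (!q && r)))):
        T (u && !u): α-rule — add T u, T !u.
        × closes — contains both u and !u.
      branch 1.2 (add F (u && !u), F (p && (!s -> (!q && r)))):
        F (u && !u): β-rule — branch into F u  //  F !u.
          branch 1.2.1 (add F u):
            F (p && (!s -> (!q && r))): β-rule — branch into F p  //  F (!s -> (!q && r)).
              branch 1.2.1.1 (add F p):
                ○ open, literals {p=false, u=false}.
              branch 1.2.1.2 (add F (!s -> (!q && r))):
                F (!s -> (!q && r)): α-rule — add T !s, F (!q && r).
                F (!q && r): β-rule — branch into F !q  //  F r.
                  branch 1.2.1.2.1 (add F !q):
                    ○ open, literals {q=true, s=false, u=false}.
                  branch 1.2.1.2.2 (add F r):
                    ○ open, literals {r=false, s=false, u=false}.
          branch 1.2.2 (add F !u):
            F (p && (!s -> (!q && r))): β-rule — branch into F p  //  F (!s -> (!q && r)).
              branch 1.2.2.1 (add F p):
                ○ open, literals {p=false, u=true}.
              branch 1.2.2.2 (add F (!s -> (!q && r))):
                F (!s -> (!q && r)): α-rule — add T !s, F (!q && r).
                F (!q && r): β-rule — branch into F !q  //  F r.
                  branch 1.2.2.2.1 (add F !q):
                    ○ open, literals {q=true, s=false, u=true}.
                  branch 1.2.2.2.2 (add F r):
                    ○ open, literals {r=false, s=false, u=true}.
  branch 2 (add T !u):
    ○ open, literals {u=false}.
1 branch closed, 7 open.
Each open branch fixes some atoms; the unmentioned ones are free. Counting distinct full assignments: branch {p=false, u=false} (r, q, s, t) contributes 16 new; branch {q=true, s=false, u=false} (r, p, t) contributes 4 new; branch {r=false, s=false, u=false} (q, p, t) contributes 2 new; branch {p=false, u=true} (r, q, s, t) contributes 16 new; branch {q=true, s=false, u=true} (r, p, t) contributes 4 new; branch {r=false, s=false, u=true} (q, p, t) contributes 2 new; branch {u=false} (r, q, s, p, t) contributes 10 new. Total: 54.

54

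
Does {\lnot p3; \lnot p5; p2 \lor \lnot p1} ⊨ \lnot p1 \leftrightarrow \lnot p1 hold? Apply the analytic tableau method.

Initial set: {\lnot p3; \lnot p5; (p2 \lor \lnot p1); \lnot (\lnot p1 \leftrightarrow \lnot p1)}.
(p2 \lor \lnot p1): β-rule — branch into p2  //  \lnot p1.
  branch 1 (add p2):
    \lnot (\lnot p1 \leftrightarrow \lnot p1): β-rule — branch into \lnot p1, \lnot \lnot p1  //  \lnot \lnot p1, \lnot p1.
      branch 1.1 (add \lnot p1, \lnot \lnot p1):
        × closes — contains both p1 and \lnot p1.
      branch 1.2 (add \lnot \lnot p1, \lnot p1):
        × closes — contains both p1 and \lnot p1.
  branch 2 (add \lnot p1):
    \lnot (\lnot p1 \leftrightarrow \lnot p1): β-rule — branch into \lnot p1, \lnot \lnot p1  //  \lnot \lnot p1, \lnot p1.
      branch 2.1 (add \lnot p1, \lnot \lnot p1):
        × closes — contains both p1 and \lnot p1.
      branch 2.2 (add \lnot \lnot p1, \lnot p1):
        × closes — contains both p1 and \lnot p1.
All 4 branches close.
Every branch closed, so the premises entail the conclusion.

Yes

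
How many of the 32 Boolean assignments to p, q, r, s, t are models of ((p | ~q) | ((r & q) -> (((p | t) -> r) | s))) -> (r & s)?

Initial set: {(((p | ~q) | ((r & q) -> (((p | t) -> r) | s))) -> (r & s))}.
(((p | ~q) | ((r & q) -> (((p | t) -> r) | s))) -> (r & s)): β-rule — branch into ~((p | ~q) | ((r & q) -> (((p | t) -> r) | s)))  //  (r & s).
  branch 1 (add ~((p | ~q) | ((r & q) -> (((p | t) -> r) | s)))):
    ~((p | ~q) | ((r & q) -> (((p | t) -> r) | s))): α-rule — add ~(p | ~q), ~((r & q) -> (((p | t) -> r) | s)).
    ~(p | ~q): α-rule — add ~p, ~~q.
    ~((r & q) -> (((p | t) -> r) | s)): α-rule — add (r & q), ~(((p | t) -> r) | s).
    (r & q): α-rule — add r, q.
    ~(((p | t) -> r) | s): α-rule — add ~((p | t) -> r), ~s.
    ~((p | t) -> r): α-rule — add (p | t), ~r.
    × closes — contains both r and ~r.
  branch 2 (add (r & s)):
    (r & s): α-rule — add r, s.
    ○ open, literals {r=true, s=true}.
1 branch closed, 1 open.
Each open branch fixes some atoms; the unmentioned ones are free. Counting distinct full assignments: branch {r=true, s=true} (p, q, t) contributes 8 new. Total: 8.

8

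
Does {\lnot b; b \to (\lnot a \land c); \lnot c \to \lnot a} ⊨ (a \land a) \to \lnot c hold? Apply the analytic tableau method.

No

Initial set: {\lnot b; (b \to (\lnot a \land c)); (\lnot c \to \lnot a); \lnot ((a \land a) \to \lnot c)}.
\lnot ((a \land a) \to \lnot c): α-rule — add (a \land a), \lnot \lnot c.
(a \land a): α-rule — add a, a.
(b \to (\lnot a \land c)): β-rule — branch into \lnot b  //  (\lnot a \land c).
  branch 1 (add \lnot b):
    (\lnot c \to \lnot a): β-rule — branch into \lnot \lnot c  //  \lnot a.
      branch 1.1 (add \lnot \lnot c):
        ○ open, literals {a=T, b=F, c=T}.
      branch 1.2 (add \lnot a):
        × closes — contains both a and \lnot a.
  branch 2 (add (\lnot a \land c)):
    (\lnot a \land c): α-rule — add \lnot a, c.
    × closes — contains both a and \lnot a.
2 branches closed, 1 open.
An open branch gives a countermodel: a=T, b=F, c=T (unmentioned atoms arbitrary); the premises hold there but the conclusion fails.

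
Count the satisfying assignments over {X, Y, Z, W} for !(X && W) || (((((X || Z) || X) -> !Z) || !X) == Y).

14

Initial set: {T (!(X && W) || (((((X || Z) || X) -> !Z) || !X) == Y))}.
T (!(X && W) || (((((X || Z) || X) -> !Z) || !X) == Y)): β-rule — branch into T !(X && W)  //  T (((((X || Z) || X) -> !Z) || !X) == Y).
  branch 1 (add T !(X && W)):
    T !(X && W): β-rule — branch into F X  //  F W.
      branch 1.1 (add F X):
        ○ open, literals {X=0}.
      branch 1.2 (add F W):
        ○ open, literals {W=0}.
  branch 2 (add T (((((X || Z) || X) -> !Z) || !X) == Y)):
    T (((((X || Z) || X) -> !Z) || !X) == Y): β-rule — branch into T ((((X || Z) || X) -> !Z) || !X), T Y  //  F ((((X || Z) || X) -> !Z) || !X), F Y.
      branch 2.1 (add T ((((X || Z) || X) -> !Z) || !X), T Y):
        T ((((X || Z) || X) -> !Z) || !X): β-rule — branch into T (((X || Z) || X) -> !Z)  //  T !X.
          branch 2.1.1 (add T (((X || Z) || X) -> !Z)):
            T (((X || Z) || X) -> !Z): β-rule — branch into F ((X || Z) || X)  //  T !Z.
              branch 2.1.1.1 (add F ((X || Z) || X)):
                F ((X || Z) || X): α-rule — add F (X || Z), F X.
                F (X || Z): α-rule — add F X, F Z.
                ○ open, literals {X=0, Y=1, Z=0}.
              branch 2.1.1.2 (add T !Z):
                ○ open, literals {Y=1, Z=0}.
          branch 2.1.2 (add T !X):
            ○ open, literals {X=0, Y=1}.
      branch 2.2 (add F ((((X || Z) || X) -> !Z) || !X), F Y):
        F ((((X || Z) || X) -> !Z) || !X): α-rule — add F (((X || Z) || X) -> !Z), F !X.
        F (((X || Z) || X) -> !Z): α-rule — add T ((X || Z) || X), F !Z.
        T ((X || Z) || X): β-rule — branch into T (X || Z)  //  T X.
          branch 2.2.1 (add T (X || Z)):
            T (X || Z): β-rule — branch into T X  //  T Z.
              branch 2.2.1.1 (add T X):
                ○ open, literals {X=1, Y=0, Z=1}.
              branch 2.2.1.2 (add T Z):
                ○ open, literals {X=1, Y=0, Z=1}.
          branch 2.2.2 (add T X):
            ○ open, literals {X=1, Y=0, Z=1}.
0 branches closed, 8 open.
Each open branch fixes some atoms; the unmentioned ones are free. Counting distinct full assignments: branch {X=0} (Y, Z, W) contributes 8 new; branch {W=0} (X, Y, Z) contributes 4 new; branch {X=0, Y=1, Z=0} (W) contributes 0 new; branch {Y=1, Z=0} (X, W) contributes 1 new; branch {X=0, Y=1} (Z, W) contributes 0 new; branch {X=1, Y=0, Z=1} (W) contributes 1 new; branch {X=1, Y=0, Z=1} (W) contributes 0 new; branch {X=1, Y=0, Z=1} (W) contributes 0 new. Total: 14.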